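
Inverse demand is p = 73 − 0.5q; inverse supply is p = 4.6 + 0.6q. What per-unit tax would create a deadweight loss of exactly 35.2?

Competitive equilibrium: 73 − 0.5q = 4.6 + 0.6q → q* = 62.1818, p* = 41.9091.
A tax t gives Δq = t/1.1 and wedge t, so DWL = t²/2.2.
t²/2.2 = 35.2 → t² = 77.44 → t = 8.8.

8.8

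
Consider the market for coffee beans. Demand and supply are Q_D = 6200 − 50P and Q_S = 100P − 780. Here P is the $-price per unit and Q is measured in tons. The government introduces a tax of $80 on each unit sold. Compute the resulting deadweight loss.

$106666.67

In inverse form: demand P = 124 − 0.02Q, supply P = 7.8 + 0.01Q.
Competitive equilibrium: 124 − 0.02Q = 7.8 + 0.01Q → Q* = 3873.33333, P* = 46.53333.
With the tax, the buyer price exceeds the seller price by 80: (124 − 0.02Q) − (7.8 + 0.01Q) = 80 → Q' = 1206.66667.
ΔQ = 3873.33333 − 1206.66667 = 2666.66666; the wedge equals the tax, 80.
Deadweight loss = ½ × 2666.66666 × 80 = $106666.67.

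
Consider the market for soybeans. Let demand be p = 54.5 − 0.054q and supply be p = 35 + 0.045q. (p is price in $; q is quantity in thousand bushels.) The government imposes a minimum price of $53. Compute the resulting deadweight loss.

Competitive equilibrium: 54.5 − 0.054q = 35 + 0.045q → q* = 196.9697, p* = 43.8636.
At the floor p = 53, quantity demanded = (54.5 − 53)/0.054 = 27.7778.
Sellers' marginal cost at q' = 27.7778: 35 + 0.045·27.7778 = 36.25.
Δq = 196.9697 − 27.7778 = 169.1919; wedge = 53 − 36.25 = 16.75.
Deadweight loss = ½ × 169.1919 × 16.75 = $1416.98 thousand.

$1416.98 thousand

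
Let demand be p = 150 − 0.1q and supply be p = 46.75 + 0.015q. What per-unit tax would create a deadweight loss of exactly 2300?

Competitive equilibrium: 150 − 0.1q = 46.75 + 0.015q → q* = 897.8261, p* = 60.2174.
A tax t gives Δq = t/0.115 and wedge t, so DWL = t²/0.23.
t²/0.23 = 2300 → t² = 529 → t = 23.

23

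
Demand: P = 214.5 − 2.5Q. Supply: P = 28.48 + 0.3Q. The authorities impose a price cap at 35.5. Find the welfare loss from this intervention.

Competitive equilibrium: 214.5 − 2.5Q = 28.48 + 0.3Q → Q* = 66.4357, P* = 48.4107.
At the ceiling P = 35.5, quantity supplied = (35.5 − 28.48)/0.3 = 23.4.
Willingness to pay at Q' = 23.4: 214.5 − 2.5·23.4 = 156.
ΔQ = 66.4357 − 23.4 = 43.0357; wedge = 156 − 35.5 = 120.5.
Deadweight loss = ½ × 43.0357 × 120.5 = 2592.90.

2592.90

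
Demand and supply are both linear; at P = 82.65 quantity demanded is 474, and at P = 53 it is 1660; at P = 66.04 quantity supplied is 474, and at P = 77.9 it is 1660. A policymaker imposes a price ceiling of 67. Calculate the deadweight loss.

2508.04

Demand slope = (53 − 82.65)/(1660 − 474) = −0.025, so P = 94.5 − 0.025Q.
Supply slope = (77.9 − 66.04)/(1660 − 474) = 0.01, so P = 61.3 + 0.01Q.
Competitive equilibrium: 94.5 − 0.025Q = 61.3 + 0.01Q → Q* = 948.5714, P* = 70.7857.
At the ceiling P = 67, quantity supplied = (67 − 61.3)/0.01 = 570.
Willingness to pay at Q' = 570: 94.5 − 0.025·570 = 80.25.
ΔQ = 948.5714 − 570 = 378.5714; wedge = 80.25 − 67 = 13.25.
DWL = ½ × 378.5714 × 13.25 = 2508.04.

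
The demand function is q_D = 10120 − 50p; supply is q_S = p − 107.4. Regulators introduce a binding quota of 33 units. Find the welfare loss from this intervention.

1844.41

In inverse form: demand p = 202.4 − 0.02q, supply p = 107.4 + q.
Competitive equilibrium: 202.4 − 0.02q = 107.4 + q → q* = 93.1373, p* = 200.5373.
At q = 33: demand price = 202.4 − 0.02·33 = 201.74; supply price = 107.4 + 1·33 = 140.4.
Δq = 93.1373 − 33 = 60.1373; wedge = 201.74 − 140.4 = 61.34.
The triangle = ½ × 60.1373 × 61.34 = 1844.41.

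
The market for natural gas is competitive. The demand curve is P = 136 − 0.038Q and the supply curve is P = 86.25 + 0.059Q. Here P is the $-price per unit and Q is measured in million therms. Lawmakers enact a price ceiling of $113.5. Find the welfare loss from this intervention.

Competitive equilibrium: 136 − 0.038Q = 86.25 + 0.059Q → Q* = 512.8866, P* = 116.5103.
At the ceiling P = 113.5, quantity supplied = (113.5 − 86.25)/0.059 = 461.8644.
Willingness to pay at Q' = 461.8644: 136 − 0.038·461.8644 = 118.4492.
ΔQ = 512.8866 − 461.8644 = 51.0222; wedge = 118.4492 − 113.5 = 4.9492.
Deadweight loss = ½ × 51.0222 × 4.9492 = $126.26 million.

$126.26 million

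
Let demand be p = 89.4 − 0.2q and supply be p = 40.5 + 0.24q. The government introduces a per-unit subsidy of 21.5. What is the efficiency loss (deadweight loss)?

525.28

Competitive equilibrium: 89.4 − 0.2q = 40.5 + 0.24q → q* = 111.1364, p* = 67.1727.
The subsidy lowers effective supply by 21.5: p = 19 + 0.24q.
New quantity: 89.4 − 0.2q = 19 + 0.24q → q' = 160.
Overproduction Δq = 160 − 111.1364 = 48.8636; wedge = subsidy = 21.5.
Deadweight loss = ½ × 48.8636 × 21.5 = 525.28.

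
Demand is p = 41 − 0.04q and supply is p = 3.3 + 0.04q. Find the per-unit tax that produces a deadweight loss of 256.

6.4

Competitive equilibrium: 41 − 0.04q = 3.3 + 0.04q → q* = 471.25, p* = 22.15.
A tax t gives Δq = t/0.08 and wedge t, so DWL = t²/0.16.
t²/0.16 = 256 → t² = 40.96 → t = 6.4.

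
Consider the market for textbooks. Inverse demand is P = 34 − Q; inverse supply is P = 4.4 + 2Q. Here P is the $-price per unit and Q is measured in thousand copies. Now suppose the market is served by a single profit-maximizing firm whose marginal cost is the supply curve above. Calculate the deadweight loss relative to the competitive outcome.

$9.13 thousand

Competitive equilibrium: 34 − Q = 4.4 + 2Q → Q* = 9.8667, P* = 24.1333.
Marginal revenue: MR = 34 − 2Q. Set MR = MC: 34 − 2Q = 4.4 + 2Q → Q_m = 7.4.
Price P_m = 34 − 1·7.4 = 26.6; MC(Q_m) = 4.4 + 2·7.4 = 19.2.
Competitive Q* = 9.8667, so ΔQ = 2.4667; wedge = 26.6 − 19.2 = 7.4.
DWL = ½ × 2.4667 × 7.4 = $9.13 thousand.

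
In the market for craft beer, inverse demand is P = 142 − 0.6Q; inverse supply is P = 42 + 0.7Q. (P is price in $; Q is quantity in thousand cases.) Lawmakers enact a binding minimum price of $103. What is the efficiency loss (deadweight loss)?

Competitive equilibrium: 142 − 0.6Q = 42 + 0.7Q → Q* = 76.9231, P* = 95.8462.
At the floor P = 103, quantity demanded = (142 − 103)/0.6 = 65.
Sellers' marginal cost at Q' = 65: 42 + 0.7·65 = 87.5.
ΔQ = 76.9231 − 65 = 11.9231; wedge = 103 − 87.5 = 15.5.
Welfare loss = ½ × 11.9231 × 15.5 = $92.40 thousand.

$92.40 thousand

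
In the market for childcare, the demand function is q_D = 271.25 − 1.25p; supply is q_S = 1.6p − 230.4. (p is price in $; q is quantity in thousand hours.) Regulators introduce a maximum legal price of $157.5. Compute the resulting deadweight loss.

In inverse form: demand p = 217 − 0.8q, supply p = 144 + 0.625q.
Competitive equilibrium: 217 − 0.8q = 144 + 0.625q → q* = 51.2281, p* = 176.0175.
At the ceiling p = 157.5, quantity supplied = (157.5 − 144)/0.625 = 21.6.
Willingness to pay at q' = 21.6: 217 − 0.8·21.6 = 199.72.
Δq = 51.2281 − 21.6 = 29.6281; wedge = 199.72 − 157.5 = 42.22.
DWL = ½ × 29.6281 × 42.22 = $625.45 thousand.

$625.45 thousand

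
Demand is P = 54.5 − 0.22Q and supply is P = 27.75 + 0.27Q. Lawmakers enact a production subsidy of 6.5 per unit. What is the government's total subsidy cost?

Competitive equilibrium: 54.5 − 0.22Q = 27.75 + 0.27Q → Q* = 54.5918, P* = 42.4898.
The subsidy lowers effective supply by 6.5: P = 21.25 + 0.27Q.
New quantity: 54.5 − 0.22Q = 21.25 + 0.27Q → Q' = 67.8571.
Total subsidy cost = 6.5 × 67.8571 = 441.07.

441.07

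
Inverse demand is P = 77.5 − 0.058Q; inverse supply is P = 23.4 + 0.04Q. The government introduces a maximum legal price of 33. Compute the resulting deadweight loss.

Competitive equilibrium: 77.5 − 0.058Q = 23.4 + 0.04Q → Q* = 552.0408, P* = 45.4816.
At the ceiling P = 33, quantity supplied = (33 − 23.4)/0.04 = 240.
Willingness to pay at Q' = 240: 77.5 − 0.058·240 = 63.58.
ΔQ = 552.0408 − 240 = 312.0408; wedge = 63.58 − 33 = 30.58.
Deadweight loss = ½ × 312.0408 × 30.58 = 4771.10.

4771.10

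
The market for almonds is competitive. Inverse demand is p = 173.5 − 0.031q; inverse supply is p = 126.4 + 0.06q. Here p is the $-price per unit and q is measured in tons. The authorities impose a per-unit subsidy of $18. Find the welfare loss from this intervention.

$1780.22

Competitive equilibrium: 173.5 − 0.031q = 126.4 + 0.06q → q* = 517.5824, p* = 157.4549.
The subsidy lowers effective supply by 18: p = 108.4 + 0.06q.
New quantity: 173.5 − 0.031q = 108.4 + 0.06q → q' = 715.3846.
Overproduction Δq = 715.3846 − 517.5824 = 197.8022; wedge = subsidy = 18.
The triangle = ½ × 197.8022 × 18 = $1780.22.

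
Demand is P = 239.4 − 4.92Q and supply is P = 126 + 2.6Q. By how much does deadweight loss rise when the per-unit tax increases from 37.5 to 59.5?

141.89

Competitive equilibrium: 239.4 − 4.92Q = 126 + 2.6Q → Q* = 15.0798, P* = 165.2074.
For a per-unit tax t: ΔQ = t/7.52, so DWL = ½·t·(t/7.52) = t²/15.04.
At t = 37.5: DWL = 93.501. At t = 59.5: DWL = 235.389.
Increase = 235.389 − 93.501 = 141.89.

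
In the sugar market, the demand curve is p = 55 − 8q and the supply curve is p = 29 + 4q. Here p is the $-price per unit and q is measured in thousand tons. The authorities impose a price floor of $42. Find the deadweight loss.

$1.76 thousand

Competitive equilibrium: 55 − 8q = 29 + 4q → q* = 2.1667, p* = 37.6667.
At the floor p = 42, quantity demanded = (55 − 42)/8 = 1.625.
Sellers' marginal cost at q' = 1.625: 29 + 4·1.625 = 35.5.
Δq = 2.1667 − 1.625 = 0.5417; wedge = 42 − 35.5 = 6.5.
Deadweight loss = ½ × 0.5417 × 6.5 = $1.76 thousand.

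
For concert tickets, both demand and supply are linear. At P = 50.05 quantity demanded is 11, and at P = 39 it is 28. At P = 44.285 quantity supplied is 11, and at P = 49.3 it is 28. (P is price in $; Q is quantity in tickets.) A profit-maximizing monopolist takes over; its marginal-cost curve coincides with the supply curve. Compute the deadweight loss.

$22.95

Demand slope = (39 − 50.05)/(28 − 11) = −0.65, so P = 57.2 − 0.65Q.
Supply slope = (49.3 − 44.285)/(28 − 11) = 0.295, so P = 41.04 + 0.295Q.
Competitive equilibrium: 57.2 − 0.65Q = 41.04 + 0.295Q → Q* = 17.1005, P* = 46.0847.
Marginal revenue: MR = 57.2 − 1.3Q. Set MR = MC: 57.2 − 1.3Q = 41.04 + 0.295Q → Q_m = 10.1317.
Price P_m = 57.2 − 0.65·10.1317 = 50.6144; MC(Q_m) = 41.04 + 0.295·10.1317 = 44.0289.
Competitive Q* = 17.1005, so ΔQ = 6.9688; wedge = 50.6144 − 44.0289 = 6.5855.
The triangle = ½ × 6.9688 × 6.5855 = $22.95.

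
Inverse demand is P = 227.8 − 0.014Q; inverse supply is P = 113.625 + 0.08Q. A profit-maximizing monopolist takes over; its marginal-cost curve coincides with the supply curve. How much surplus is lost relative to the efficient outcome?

Competitive equilibrium: 227.8 − 0.014Q = 113.625 + 0.08Q → Q* = 1214.62766, P* = 210.79521.
Marginal revenue: MR = 227.8 − 0.028Q. Set MR = MC: 227.8 − 0.028Q = 113.625 + 0.08Q → Q_m = 1057.17593.
Price P_m = 227.8 − 0.014·1057.17593 = 212.99954; MC(Q_m) = 113.625 + 0.08·1057.17593 = 198.19907.
Competitive Q* = 1214.62766, so ΔQ = 157.45173; wedge = 212.99954 − 198.19907 = 14.80047.
The triangle = ½ × 157.45173 × 14.80047 = 1165.18.

1165.18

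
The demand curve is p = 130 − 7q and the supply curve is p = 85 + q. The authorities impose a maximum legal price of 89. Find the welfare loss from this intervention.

10.56

Competitive equilibrium: 130 − 7q = 85 + q → q* = 5.625, p* = 90.625.
At the ceiling p = 89, quantity supplied = (89 − 85)/1 = 4.
Willingness to pay at q' = 4: 130 − 7·4 = 102.
Δq = 5.625 − 4 = 1.625; wedge = 102 − 89 = 13.
The triangle = ½ × 1.625 × 13 = 10.56.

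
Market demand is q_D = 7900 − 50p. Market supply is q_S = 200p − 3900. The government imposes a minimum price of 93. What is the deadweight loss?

65551.25

In inverse form: demand p = 158 − 0.02q, supply p = 19.5 + 0.005q.
Competitive equilibrium: 158 − 0.02q = 19.5 + 0.005q → q* = 5540, p* = 47.2.
At the floor p = 93, quantity demanded = (158 − 93)/0.02 = 3250.
Sellers' marginal cost at q' = 3250: 19.5 + 0.005·3250 = 35.75.
Δq = 5540 − 3250 = 2290; wedge = 93 − 35.75 = 57.25.
DWL = ½ × 2290 × 57.25 = 65551.25.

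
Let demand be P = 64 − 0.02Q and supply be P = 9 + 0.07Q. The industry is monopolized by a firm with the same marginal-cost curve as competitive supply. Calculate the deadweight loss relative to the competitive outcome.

555.56

Competitive equilibrium: 64 − 0.02Q = 9 + 0.07Q → Q* = 611.1111, P* = 51.7778.
Marginal revenue: MR = 64 − 0.04Q. Set MR = MC: 64 − 0.04Q = 9 + 0.07Q → Q_m = 500.
Price P_m = 64 − 0.02·500 = 54; MC(Q_m) = 9 + 0.07·500 = 44.
Competitive Q* = 611.1111, so ΔQ = 111.1111; wedge = 54 − 44 = 10.
Welfare loss = ½ × 111.1111 × 10 = 555.56.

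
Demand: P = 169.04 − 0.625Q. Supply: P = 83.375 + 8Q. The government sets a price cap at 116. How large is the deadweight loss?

Competitive equilibrium: 169.04 − 0.625Q = 83.375 + 8Q → Q* = 9.9322, P* = 162.8324.
At the ceiling P = 116, quantity supplied = (116 − 83.375)/8 = 4.0781.
Willingness to pay at Q' = 4.0781: 169.04 − 0.625·4.0781 = 166.4912.
ΔQ = 9.9322 − 4.0781 = 5.8541; wedge = 166.4912 − 116 = 50.4912.
Welfare loss = ½ × 5.8541 × 50.4912 = 147.79.

147.79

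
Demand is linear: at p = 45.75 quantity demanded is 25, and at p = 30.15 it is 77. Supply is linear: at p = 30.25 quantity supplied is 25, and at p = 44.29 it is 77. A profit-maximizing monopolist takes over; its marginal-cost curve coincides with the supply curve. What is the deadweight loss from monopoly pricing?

Demand slope = (30.15 − 45.75)/(77 − 25) = −0.3, so p = 53.25 − 0.3q.
Supply slope = (44.29 − 30.25)/(77 − 25) = 0.27, so p = 23.5 + 0.27q.
Competitive equilibrium: 53.25 − 0.3q = 23.5 + 0.27q → q* = 52.193, p* = 37.5921.
Marginal revenue: MR = 53.25 − 0.6q. Set MR = MC: 53.25 − 0.6q = 23.5 + 0.27q → q_m = 34.1954.
Price p_m = 53.25 − 0.3·34.1954 = 42.9914; MC(q_m) = 23.5 + 0.27·34.1954 = 32.7328.
Competitive q* = 52.193, so Δq = 17.9976; wedge = 42.9914 − 32.7328 = 10.2586.
Deadweight loss = ½ × 17.9976 × 10.2586 = 92.32.

92.32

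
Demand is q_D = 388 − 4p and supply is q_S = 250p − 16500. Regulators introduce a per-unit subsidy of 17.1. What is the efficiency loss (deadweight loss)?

In inverse form: demand p = 97 − 0.25q, supply p = 66 + 0.004q.
Competitive equilibrium: 97 − 0.25q = 66 + 0.004q → q* = 122.0472, p* = 66.4882.
The subsidy lowers effective supply by 17.1: p = 48.9 + 0.004q.
New quantity: 97 − 0.25q = 48.9 + 0.004q → q' = 189.3701.
Overproduction Δq = 189.3701 − 122.0472 = 67.3229; wedge = subsidy = 17.1.
DWL = ½ × 67.3229 × 17.1 = 575.61.

575.61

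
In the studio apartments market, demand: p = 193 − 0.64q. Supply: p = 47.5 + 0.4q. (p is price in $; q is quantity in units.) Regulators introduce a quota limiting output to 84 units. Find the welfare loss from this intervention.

$1625.12

Competitive equilibrium: 193 − 0.64q = 47.5 + 0.4q → q* = 139.9038, p* = 103.4615.
At q = 84: demand price = 193 − 0.64·84 = 139.24; supply price = 47.5 + 0.4·84 = 81.1.
Δq = 139.9038 − 84 = 55.9038; wedge = 139.24 − 81.1 = 58.14.
DWL = ½ × 55.9038 × 58.14 = $1625.12.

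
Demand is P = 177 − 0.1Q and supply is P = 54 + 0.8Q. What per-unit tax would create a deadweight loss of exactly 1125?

45

Competitive equilibrium: 177 − 0.1Q = 54 + 0.8Q → Q* = 136.6667, P* = 163.3333.
A tax t gives ΔQ = t/0.9 and wedge t, so DWL = t²/1.8.
t²/1.8 = 1125 → t² = 2025 → t = 45.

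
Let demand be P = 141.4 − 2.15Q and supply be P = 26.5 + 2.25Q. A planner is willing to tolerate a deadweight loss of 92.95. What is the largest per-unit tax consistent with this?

Competitive equilibrium: 141.4 − 2.15Q = 26.5 + 2.25Q → Q* = 26.1136, P* = 85.2557.
A tax t gives ΔQ = t/4.4 and wedge t, so DWL = t²/8.8.
t²/8.8 = 92.95 → t² = 817.96 → t = 28.6.

28.6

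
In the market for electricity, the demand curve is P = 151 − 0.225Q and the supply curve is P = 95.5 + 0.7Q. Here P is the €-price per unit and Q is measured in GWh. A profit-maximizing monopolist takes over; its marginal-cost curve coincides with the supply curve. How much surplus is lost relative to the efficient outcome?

€63.74

Competitive equilibrium: 151 − 0.225Q = 95.5 + 0.7Q → Q* = 60, P* = 137.5.
Marginal revenue: MR = 151 − 0.45Q. Set MR = MC: 151 − 0.45Q = 95.5 + 0.7Q → Q_m = 48.2609.
Price P_m = 151 − 0.225·48.2609 = 140.1413; MC(Q_m) = 95.5 + 0.7·48.2609 = 129.2826.
Competitive Q* = 60, so ΔQ = 11.7391; wedge = 140.1413 − 129.2826 = 10.8587.
Deadweight loss = ½ × 11.7391 × 10.8587 = €63.74.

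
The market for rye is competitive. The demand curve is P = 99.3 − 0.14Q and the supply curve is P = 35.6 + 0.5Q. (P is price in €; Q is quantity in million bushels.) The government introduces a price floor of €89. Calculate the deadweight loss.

€215.65 million

Competitive equilibrium: 99.3 − 0.14Q = 35.6 + 0.5Q → Q* = 99.5313, P* = 85.3656.
At the floor P = 89, quantity demanded = (99.3 − 89)/0.14 = 73.5714.
Sellers' marginal cost at Q' = 73.5714: 35.6 + 0.5·73.5714 = 72.3857.
ΔQ = 99.5313 − 73.5714 = 25.9599; wedge = 89 − 72.3857 = 16.6143.
Deadweight loss = ½ × 25.9599 × 16.6143 = €215.65 million.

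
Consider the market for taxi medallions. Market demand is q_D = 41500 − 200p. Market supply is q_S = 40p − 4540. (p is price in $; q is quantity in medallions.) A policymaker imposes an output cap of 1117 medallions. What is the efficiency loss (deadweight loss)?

In inverse form: demand p = 207.5 − 0.005q, supply p = 113.5 + 0.025q.
Competitive equilibrium: 207.5 − 0.005q = 113.5 + 0.025q → q* = 3133.3333, p* = 191.8333.
At q = 1117: demand price = 207.5 − 0.005·1117 = 201.915; supply price = 113.5 + 0.025·1117 = 141.425.
Δq = 3133.3333 − 1117 = 2016.3333; wedge = 201.915 − 141.425 = 60.49.
Welfare loss = ½ × 2016.3333 × 60.49 = $60984.

$60984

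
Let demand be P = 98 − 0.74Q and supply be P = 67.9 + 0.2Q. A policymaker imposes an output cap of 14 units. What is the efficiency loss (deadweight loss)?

152.64

Competitive equilibrium: 98 − 0.74Q = 67.9 + 0.2Q → Q* = 32.0213, P* = 74.3043.
At Q = 14: demand price = 98 − 0.74·14 = 87.64; supply price = 67.9 + 0.2·14 = 70.7.
ΔQ = 32.0213 − 14 = 18.0213; wedge = 87.64 − 70.7 = 16.94.
Welfare loss = ½ × 18.0213 × 16.94 = 152.64.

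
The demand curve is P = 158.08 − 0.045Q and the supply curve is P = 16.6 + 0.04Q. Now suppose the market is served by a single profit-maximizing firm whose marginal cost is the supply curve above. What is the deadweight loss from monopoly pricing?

14108.46

Competitive equilibrium: 158.08 − 0.045Q = 16.6 + 0.04Q → Q* = 1664.470588, P* = 83.178824.
Marginal revenue: MR = 158.08 − 0.09Q. Set MR = MC: 158.08 − 0.09Q = 16.6 + 0.04Q → Q_m = 1088.307692.
Price P_m = 158.08 − 0.045·1088.307692 = 109.106154; MC(Q_m) = 16.6 + 0.04·1088.307692 = 60.132308.
Competitive Q* = 1664.470588, so ΔQ = 576.162896; wedge = 109.106154 − 60.132308 = 48.973846.
Deadweight loss = ½ × 576.162896 × 48.973846 = 14108.46.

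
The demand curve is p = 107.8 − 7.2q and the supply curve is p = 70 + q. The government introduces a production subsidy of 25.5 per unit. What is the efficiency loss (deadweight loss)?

39.65

Competitive equilibrium: 107.8 − 7.2q = 70 + q → q* = 4.6098, p* = 74.6098.
The subsidy lowers effective supply by 25.5: p = 44.5 + q.
New quantity: 107.8 − 7.2q = 44.5 + q → q' = 7.7195.
Overproduction Δq = 7.7195 − 4.6098 = 3.1097; wedge = subsidy = 25.5.
DWL = ½ × 3.1097 × 25.5 = 39.65.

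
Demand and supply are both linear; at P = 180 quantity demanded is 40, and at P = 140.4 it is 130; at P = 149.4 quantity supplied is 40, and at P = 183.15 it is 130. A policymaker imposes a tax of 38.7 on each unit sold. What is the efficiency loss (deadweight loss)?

918.83

Demand slope = (140.4 − 180)/(130 − 40) = −0.44, so P = 197.6 − 0.44Q.
Supply slope = (183.15 − 149.4)/(130 − 40) = 0.375, so P = 134.4 + 0.375Q.
Competitive equilibrium: 197.6 − 0.44Q = 134.4 + 0.375Q → Q* = 77.546, P* = 163.4798.
With the tax, the buyer price exceeds the seller price by 38.7: (197.6 − 0.44Q) − (134.4 + 0.375Q) = 38.7 → Q' = 30.0613.
ΔQ = 77.546 − 30.0613 = 47.4847; the wedge equals the tax, 38.7.
Welfare loss = ½ × 47.4847 × 38.7 = 918.83.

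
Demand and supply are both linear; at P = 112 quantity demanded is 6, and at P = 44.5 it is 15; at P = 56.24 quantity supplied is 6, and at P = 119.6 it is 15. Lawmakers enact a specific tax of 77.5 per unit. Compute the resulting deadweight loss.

206.54

Demand slope = (44.5 − 112)/(15 − 6) = −7.5, so P = 157 − 7.5Q.
Supply slope = (119.6 − 56.24)/(15 − 6) = 7.04, so P = 14 + 7.04Q.
Competitive equilibrium: 157 − 7.5Q = 14 + 7.04Q → Q* = 9.8349, P* = 83.238.
With the tax, the buyer price exceeds the seller price by 77.5: (157 − 7.5Q) − (14 + 7.04Q) = 77.5 → Q' = 4.5048.
ΔQ = 9.8349 − 4.5048 = 5.3301; the wedge equals the tax, 77.5.
The triangle = ½ × 5.3301 × 77.5 = 206.54.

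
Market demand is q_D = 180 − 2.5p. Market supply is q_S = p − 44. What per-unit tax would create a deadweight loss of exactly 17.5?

7

In inverse form: demand p = 72 − 0.4q, supply p = 44 + q.
Competitive equilibrium: 72 − 0.4q = 44 + q → q* = 20, p* = 64.
A tax t gives Δq = t/1.4 and wedge t, so DWL = t²/2.8.
t²/2.8 = 17.5 → t² = 49 → t = 7.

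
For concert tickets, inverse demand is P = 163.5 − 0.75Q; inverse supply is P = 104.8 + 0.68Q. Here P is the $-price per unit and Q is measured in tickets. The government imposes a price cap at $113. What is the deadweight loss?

$600.91

Competitive equilibrium: 163.5 − 0.75Q = 104.8 + 0.68Q → Q* = 41.049, P* = 132.7133.
At the ceiling P = 113, quantity supplied = (113 − 104.8)/0.68 = 12.0588.
Willingness to pay at Q' = 12.0588: 163.5 − 0.75·12.0588 = 154.4559.
ΔQ = 41.049 − 12.0588 = 28.9902; wedge = 154.4559 − 113 = 41.4559.
The triangle = ½ × 28.9902 × 41.4559 = $600.91.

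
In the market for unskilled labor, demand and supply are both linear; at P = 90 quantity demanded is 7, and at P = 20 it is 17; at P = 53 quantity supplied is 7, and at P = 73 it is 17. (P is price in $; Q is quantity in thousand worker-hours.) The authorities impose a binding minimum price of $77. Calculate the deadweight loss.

$22.86 thousand

Demand slope = (20 − 90)/(17 − 7) = −7, so P = 139 − 7Q.
Supply slope = (73 − 53)/(17 − 7) = 2, so P = 39 + 2Q.
Competitive equilibrium: 139 − 7Q = 39 + 2Q → Q* = 11.1111, P* = 61.2222.
At the floor P = 77, quantity demanded = (139 − 77)/7 = 8.8571.
Sellers' marginal cost at Q' = 8.8571: 39 + 2·8.8571 = 56.7142.
ΔQ = 11.1111 − 8.8571 = 2.254; wedge = 77 − 56.7142 = 20.2858.
Welfare loss = ½ × 2.254 × 20.2858 = $22.86 thousand.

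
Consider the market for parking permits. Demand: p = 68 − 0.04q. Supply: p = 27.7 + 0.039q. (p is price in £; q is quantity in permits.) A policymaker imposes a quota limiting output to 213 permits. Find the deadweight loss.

Competitive equilibrium: 68 − 0.04q = 27.7 + 0.039q → q* = 510.1266, p* = 47.5949.
At q = 213: demand price = 68 − 0.04·213 = 59.48; supply price = 27.7 + 0.039·213 = 36.007.
Δq = 510.1266 − 213 = 297.1266; wedge = 59.48 − 36.007 = 23.473.
Deadweight loss = ½ × 297.1266 × 23.473 = £3487.23.

£3487.23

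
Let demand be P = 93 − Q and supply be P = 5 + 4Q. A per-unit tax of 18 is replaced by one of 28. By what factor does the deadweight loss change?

2.420

Competitive equilibrium: 93 − Q = 5 + 4Q → Q* = 17.6, P* = 75.4.
For a per-unit tax t: ΔQ = t/5, so DWL = ½·t·(t/5) = t²/10.
At t = 18: DWL = 32.4. At t = 28: DWL = 78.4.
Ratio = (28/18)² = 2.420.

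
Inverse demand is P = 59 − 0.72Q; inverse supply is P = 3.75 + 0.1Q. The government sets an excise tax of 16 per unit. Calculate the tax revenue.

765.85

Competitive equilibrium: 59 − 0.72Q = 3.75 + 0.1Q → Q* = 67.378, P* = 10.4878.
With the tax, the buyer price exceeds the seller price by 16: (59 − 0.72Q) − (3.75 + 0.1Q) = 16 → Q' = 47.8659.
Tax revenue = 16 × 47.8659 = 765.85.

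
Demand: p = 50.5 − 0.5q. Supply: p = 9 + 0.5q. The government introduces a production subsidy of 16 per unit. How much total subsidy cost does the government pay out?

920

Competitive equilibrium: 50.5 − 0.5q = 9 + 0.5q → q* = 41.5, p* = 29.75.
The subsidy lowers effective supply by 16: p = 0.5q − 7.
New quantity: 50.5 − 0.5q = 0.5q − 7 → q' = 57.5.
Total subsidy cost = 16 × 57.5 = 920.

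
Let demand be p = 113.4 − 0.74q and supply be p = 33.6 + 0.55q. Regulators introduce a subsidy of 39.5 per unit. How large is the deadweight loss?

Competitive equilibrium: 113.4 − 0.74q = 33.6 + 0.55q → q* = 61.8605, p* = 67.6233.
The subsidy lowers effective supply by 39.5: p = 0.55q − 5.9.
New quantity: 113.4 − 0.74q = 0.55q − 5.9 → q' = 92.4806.
Overproduction Δq = 92.4806 − 61.8605 = 30.6201; wedge = subsidy = 39.5.
The triangle = ½ × 30.6201 × 39.5 = 604.75.

604.75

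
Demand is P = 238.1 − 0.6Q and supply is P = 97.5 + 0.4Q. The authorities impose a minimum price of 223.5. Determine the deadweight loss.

Competitive equilibrium: 238.1 − 0.6Q = 97.5 + 0.4Q → Q* = 140.6, P* = 153.74.
At the floor P = 223.5, quantity demanded = (238.1 − 223.5)/0.6 = 24.3333.
Sellers' marginal cost at Q' = 24.3333: 97.5 + 0.4·24.3333 = 107.2333.
ΔQ = 140.6 − 24.3333 = 116.2667; wedge = 223.5 − 107.2333 = 116.2667.
Welfare loss = ½ × 116.2667 × 116.2667 = 6758.97.

6758.97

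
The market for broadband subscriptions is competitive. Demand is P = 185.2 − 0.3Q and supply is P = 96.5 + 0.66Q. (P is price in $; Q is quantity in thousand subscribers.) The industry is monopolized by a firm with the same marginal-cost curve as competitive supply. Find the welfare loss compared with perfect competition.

$232.30 thousand

Competitive equilibrium: 185.2 − 0.3Q = 96.5 + 0.66Q → Q* = 92.3958, P* = 157.4813.
Marginal revenue: MR = 185.2 − 0.6Q. Set MR = MC: 185.2 − 0.6Q = 96.5 + 0.66Q → Q_m = 70.3968.
Price P_m = 185.2 − 0.3·70.3968 = 164.081; MC(Q_m) = 96.5 + 0.66·70.3968 = 142.9619.
Competitive Q* = 92.3958, so ΔQ = 21.999; wedge = 164.081 − 142.9619 = 21.1191.
The triangle = ½ × 21.999 × 21.1191 = $232.30 thousand.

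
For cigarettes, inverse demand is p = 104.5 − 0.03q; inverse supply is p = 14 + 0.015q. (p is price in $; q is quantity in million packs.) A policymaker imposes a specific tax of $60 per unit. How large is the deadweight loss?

$40000 million

Competitive equilibrium: 104.5 − 0.03q = 14 + 0.015q → q* = 2011.1111, p* = 44.1667.
With the tax, the buyer price exceeds the seller price by 60: (104.5 − 0.03q) − (14 + 0.015q) = 60 → q' = 677.7778.
Δq = 2011.1111 − 677.7778 = 1333.3333; the wedge equals the tax, 60.
Deadweight loss = ½ × 1333.3333 × 60 = $40000 million.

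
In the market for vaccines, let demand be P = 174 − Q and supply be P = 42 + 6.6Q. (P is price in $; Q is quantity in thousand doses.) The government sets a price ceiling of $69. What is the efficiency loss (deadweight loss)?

$669.91 thousand

Competitive equilibrium: 174 − Q = 42 + 6.6Q → Q* = 17.3684, P* = 156.6316.
At the ceiling P = 69, quantity supplied = (69 − 42)/6.6 = 4.0909.
Willingness to pay at Q' = 4.0909: 174 − 1·4.0909 = 169.9091.
ΔQ = 17.3684 − 4.0909 = 13.2775; wedge = 169.9091 − 69 = 100.9091.
DWL = ½ × 13.2775 × 100.9091 = $669.91 thousand.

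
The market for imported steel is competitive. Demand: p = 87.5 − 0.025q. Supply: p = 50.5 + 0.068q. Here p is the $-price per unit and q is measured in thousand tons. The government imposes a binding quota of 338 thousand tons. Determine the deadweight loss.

$166.56 thousand

Competitive equilibrium: 87.5 − 0.025q = 50.5 + 0.068q → q* = 397.8495, p* = 77.5538.
At q = 338: demand price = 87.5 − 0.025·338 = 79.05; supply price = 50.5 + 0.068·338 = 73.484.
Δq = 397.8495 − 338 = 59.8495; wedge = 79.05 − 73.484 = 5.566.
Welfare loss = ½ × 59.8495 × 5.566 = $166.56 thousand.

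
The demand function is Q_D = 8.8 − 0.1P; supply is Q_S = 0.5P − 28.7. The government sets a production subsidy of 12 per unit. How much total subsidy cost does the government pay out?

In inverse form: demand P = 88 − 10Q, supply P = 57.4 + 2Q.
Competitive equilibrium: 88 − 10Q = 57.4 + 2Q → Q* = 2.55, P* = 62.5.
The subsidy lowers effective supply by 12: P = 45.4 + 2Q.
New quantity: 88 − 10Q = 45.4 + 2Q → Q' = 3.55.
Total subsidy cost = 12 × 3.55 = 42.60.

42.60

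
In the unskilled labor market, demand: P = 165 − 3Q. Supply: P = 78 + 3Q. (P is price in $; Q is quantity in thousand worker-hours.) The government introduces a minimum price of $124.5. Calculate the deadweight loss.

Competitive equilibrium: 165 − 3Q = 78 + 3Q → Q* = 14.5, P* = 121.5.
At the floor P = 124.5, quantity demanded = (165 − 124.5)/3 = 13.5.
Sellers' marginal cost at Q' = 13.5: 78 + 3·13.5 = 118.5.
ΔQ = 14.5 − 13.5 = 1; wedge = 124.5 − 118.5 = 6.
DWL = ½ × 1 × 6 = $3 thousand.

$3 thousand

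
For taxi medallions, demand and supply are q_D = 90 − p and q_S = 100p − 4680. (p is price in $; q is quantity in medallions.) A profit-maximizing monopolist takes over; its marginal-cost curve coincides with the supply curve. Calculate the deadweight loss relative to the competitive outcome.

$228.68

In inverse form: demand p = 90 − q, supply p = 46.8 + 0.01q.
Competitive equilibrium: 90 − q = 46.8 + 0.01q → q* = 42.7723, p* = 47.2277.
Marginal revenue: MR = 90 − 2q. Set MR = MC: 90 − 2q = 46.8 + 0.01q → q_m = 21.4925.
Price p_m = 90 − 1·21.4925 = 68.5075; MC(q_m) = 46.8 + 0.01·21.4925 = 47.0149.
Competitive q* = 42.7723, so Δq = 21.2798; wedge = 68.5075 − 47.0149 = 21.4926.
Deadweight loss = ½ × 21.2798 × 21.4926 = $228.68.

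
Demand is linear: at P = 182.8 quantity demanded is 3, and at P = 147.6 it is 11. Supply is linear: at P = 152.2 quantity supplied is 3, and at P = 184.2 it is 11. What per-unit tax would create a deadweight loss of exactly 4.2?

Demand slope = (147.6 − 182.8)/(11 − 3) = −4.4, so P = 196 − 4.4Q.
Supply slope = (184.2 − 152.2)/(11 − 3) = 4, so P = 140.2 + 4Q.
Competitive equilibrium: 196 − 4.4Q = 140.2 + 4Q → Q* = 6.6429, P* = 166.7714.
A tax t gives ΔQ = t/8.4 and wedge t, so DWL = t²/16.8.
t²/16.8 = 4.2 → t² = 70.56 → t = 8.4.

8.4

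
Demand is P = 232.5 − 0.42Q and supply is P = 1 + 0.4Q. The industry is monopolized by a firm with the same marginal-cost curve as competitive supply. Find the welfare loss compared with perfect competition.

3748.98

Competitive equilibrium: 232.5 − 0.42Q = 1 + 0.4Q → Q* = 282.31707, P* = 113.92683.
Marginal revenue: MR = 232.5 − 0.84Q. Set MR = MC: 232.5 − 0.84Q = 1 + 0.4Q → Q_m = 186.69355.
Price P_m = 232.5 − 0.42·186.69355 = 154.08871; MC(Q_m) = 1 + 0.4·186.69355 = 75.67742.
Competitive Q* = 282.31707, so ΔQ = 95.62352; wedge = 154.08871 − 75.67742 = 78.41129.
DWL = ½ × 95.62352 × 78.41129 = 3748.98.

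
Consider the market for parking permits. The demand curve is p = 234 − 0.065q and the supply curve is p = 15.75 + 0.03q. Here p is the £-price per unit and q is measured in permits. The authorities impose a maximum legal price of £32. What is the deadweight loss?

£146418.21

Competitive equilibrium: 234 − 0.065q = 15.75 + 0.03q → q* = 2297.36842, p* = 84.67105.
At the ceiling p = 32, quantity supplied = (32 − 15.75)/0.03 = 541.66667.
Willingness to pay at q' = 541.66667: 234 − 0.065·541.66667 = 198.79167.
Δq = 2297.36842 − 541.66667 = 1755.70175; wedge = 198.79167 − 32 = 166.79167.
Deadweight loss = ½ × 1755.70175 × 166.79167 = £146418.21.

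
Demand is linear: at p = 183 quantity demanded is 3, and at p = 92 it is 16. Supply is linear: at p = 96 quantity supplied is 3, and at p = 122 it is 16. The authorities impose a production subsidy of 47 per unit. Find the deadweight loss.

122.72

Demand slope = (92 − 183)/(16 − 3) = −7, so p = 204 − 7q.
Supply slope = (122 − 96)/(16 − 3) = 2, so p = 90 + 2q.
Competitive equilibrium: 204 − 7q = 90 + 2q → q* = 12.6667, p* = 115.3333.
The subsidy lowers effective supply by 47: p = 43 + 2q.
New quantity: 204 − 7q = 43 + 2q → q' = 17.8889.
Overproduction Δq = 17.8889 − 12.6667 = 5.2222; wedge = subsidy = 47.
DWL = ½ × 5.2222 × 47 = 122.72.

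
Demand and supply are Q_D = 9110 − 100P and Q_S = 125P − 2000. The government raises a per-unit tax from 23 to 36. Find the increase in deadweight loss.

In inverse form: demand P = 91.1 − 0.01Q, supply P = 16 + 0.008Q.
Competitive equilibrium: 91.1 − 0.01Q = 16 + 0.008Q → Q* = 4172.2222, P* = 49.3778.
For a per-unit tax t: ΔQ = t/0.018, so DWL = ½·t·(t/0.018) = t²/0.036.
At t = 23: DWL = 14694.444. At t = 36: DWL = 36000.
Increase = 36000 − 14694.444 = 21305.56.

21305.56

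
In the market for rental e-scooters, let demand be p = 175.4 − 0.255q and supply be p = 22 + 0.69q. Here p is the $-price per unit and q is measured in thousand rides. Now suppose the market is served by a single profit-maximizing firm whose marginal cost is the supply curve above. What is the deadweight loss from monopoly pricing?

Competitive equilibrium: 175.4 − 0.255q = 22 + 0.69q → q* = 162.328, p* = 134.0063.
Marginal revenue: MR = 175.4 − 0.51q. Set MR = MC: 175.4 − 0.51q = 22 + 0.69q → q_m = 127.8333.
Price p_m = 175.4 − 0.255·127.8333 = 142.8025; MC(q_m) = 22 + 0.69·127.8333 = 110.205.
Competitive q* = 162.328, so Δq = 34.4947; wedge = 142.8025 − 110.205 = 32.5975.
DWL = ½ × 34.4947 × 32.5975 = $562.22 thousand.

$562.22 thousand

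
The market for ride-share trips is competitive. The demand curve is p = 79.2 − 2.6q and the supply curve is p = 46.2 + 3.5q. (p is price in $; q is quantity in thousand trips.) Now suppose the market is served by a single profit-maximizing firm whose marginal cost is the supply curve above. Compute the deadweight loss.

$7.97 thousand

Competitive equilibrium: 79.2 − 2.6q = 46.2 + 3.5q → q* = 5.4098, p* = 65.1344.
Marginal revenue: MR = 79.2 − 5.2q. Set MR = MC: 79.2 − 5.2q = 46.2 + 3.5q → q_m = 3.7931.
Price p_m = 79.2 − 2.6·3.7931 = 69.3379; MC(q_m) = 46.2 + 3.5·3.7931 = 59.4759.
Competitive q* = 5.4098, so Δq = 1.6167; wedge = 69.3379 − 59.4759 = 9.862.
Welfare loss = ½ × 1.6167 × 9.862 = $7.97 thousand.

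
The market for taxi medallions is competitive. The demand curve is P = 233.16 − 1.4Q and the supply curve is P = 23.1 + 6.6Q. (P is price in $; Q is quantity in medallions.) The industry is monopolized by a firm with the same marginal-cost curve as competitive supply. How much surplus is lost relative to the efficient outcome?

$61.17

Competitive equilibrium: 233.16 − 1.4Q = 23.1 + 6.6Q → Q* = 26.2575, P* = 196.3995.
Marginal revenue: MR = 233.16 − 2.8Q. Set MR = MC: 233.16 − 2.8Q = 23.1 + 6.6Q → Q_m = 22.3468.
Price P_m = 233.16 − 1.4·22.3468 = 201.8745; MC(Q_m) = 23.1 + 6.6·22.3468 = 170.5889.
Competitive Q* = 26.2575, so ΔQ = 3.9107; wedge = 201.8745 − 170.5889 = 31.2856.
Welfare loss = ½ × 3.9107 × 31.2856 = $61.17.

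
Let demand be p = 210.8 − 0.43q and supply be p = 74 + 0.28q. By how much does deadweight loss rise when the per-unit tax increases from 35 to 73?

2890.14

Competitive equilibrium: 210.8 − 0.43q = 74 + 0.28q → q* = 192.6761, p* = 127.9493.
For a per-unit tax t: Δq = t/0.71, so DWL = ½·t·(t/0.71) = t²/1.42.
At t = 35: DWL = 862.676. At t = 73: DWL = 3752.817.
Increase = 3752.817 − 862.676 = 2890.14.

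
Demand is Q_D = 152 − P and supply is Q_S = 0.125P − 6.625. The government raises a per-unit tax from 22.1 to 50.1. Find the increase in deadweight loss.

112.31

In inverse form: demand P = 152 − Q, supply P = 53 + 8Q.
Competitive equilibrium: 152 − Q = 53 + 8Q → Q* = 11, P* = 141.
For a per-unit tax t: ΔQ = t/9, so DWL = ½·t·(t/9) = t²/18.
At t = 22.1: DWL = 27.134. At t = 50.1: DWL = 139.445.
Increase = 139.445 − 27.134 = 112.31.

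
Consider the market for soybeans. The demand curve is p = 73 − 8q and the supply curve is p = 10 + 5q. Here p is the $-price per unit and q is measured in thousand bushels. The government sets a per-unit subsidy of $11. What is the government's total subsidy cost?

$62.62 thousand

Competitive equilibrium: 73 − 8q = 10 + 5q → q* = 4.8462, p* = 34.2308.
The subsidy lowers effective supply by 11: p = 5q − 1.
New quantity: 73 − 8q = 5q − 1 → q' = 5.6923.
Total subsidy cost = 11 × 5.6923 = $62.62 thousand.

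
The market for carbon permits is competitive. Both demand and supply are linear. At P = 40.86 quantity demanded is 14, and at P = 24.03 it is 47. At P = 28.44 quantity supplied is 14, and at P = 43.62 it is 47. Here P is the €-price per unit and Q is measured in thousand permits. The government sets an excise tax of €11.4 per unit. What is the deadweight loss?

€66.99 thousand

Demand slope = (24.03 − 40.86)/(47 − 14) = −0.51, so P = 48 − 0.51Q.
Supply slope = (43.62 − 28.44)/(47 − 14) = 0.46, so P = 22 + 0.46Q.
Competitive equilibrium: 48 − 0.51Q = 22 + 0.46Q → Q* = 26.8041, P* = 34.3299.
With the tax, the buyer price exceeds the seller price by 11.4: (48 − 0.51Q) − (22 + 0.46Q) = 11.4 → Q' = 15.0515.
ΔQ = 26.8041 − 15.0515 = 11.7526; the wedge equals the tax, 11.4.
Deadweight loss = ½ × 11.7526 × 11.4 = €66.99 thousand.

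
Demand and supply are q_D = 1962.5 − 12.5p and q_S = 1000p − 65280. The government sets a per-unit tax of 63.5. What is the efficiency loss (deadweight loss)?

24890.43

In inverse form: demand p = 157 − 0.08q, supply p = 65.28 + 0.001q.
Competitive equilibrium: 157 − 0.08q = 65.28 + 0.001q → q* = 1132.3457, p* = 66.4123.
With the tax, the buyer price exceeds the seller price by 63.5: (157 − 0.08q) − (65.28 + 0.001q) = 63.5 → q' = 348.3951.
Δq = 1132.3457 − 348.3951 = 783.9506; the wedge equals the tax, 63.5.
Welfare loss = ½ × 783.9506 × 63.5 = 24890.43.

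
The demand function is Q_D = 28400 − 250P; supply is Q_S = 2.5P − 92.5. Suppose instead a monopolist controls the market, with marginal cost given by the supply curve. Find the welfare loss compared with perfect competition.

0.70

In inverse form: demand P = 113.6 − 0.004Q, supply P = 37 + 0.4Q.
Competitive equilibrium: 113.6 − 0.004Q = 37 + 0.4Q → Q* = 189.604, P* = 112.8416.
Marginal revenue: MR = 113.6 − 0.008Q. Set MR = MC: 113.6 − 0.008Q = 37 + 0.4Q → Q_m = 187.7451.
Price P_m = 113.6 − 0.004·187.7451 = 112.849; MC(Q_m) = 37 + 0.4·187.7451 = 112.098.
Competitive Q* = 189.604, so ΔQ = 1.8589; wedge = 112.849 − 112.098 = 0.751.
Deadweight loss = ½ × 1.8589 × 0.751 = 0.70.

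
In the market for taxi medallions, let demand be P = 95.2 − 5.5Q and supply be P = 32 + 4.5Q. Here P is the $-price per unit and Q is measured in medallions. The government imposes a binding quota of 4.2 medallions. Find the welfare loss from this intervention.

$22.472

Competitive equilibrium: 95.2 − 5.5Q = 32 + 4.5Q → Q* = 6.32, P* = 60.44.
At Q = 4.2: demand price = 95.2 − 5.5·4.2 = 72.1; supply price = 32 + 4.5·4.2 = 50.9.
ΔQ = 6.32 − 4.2 = 2.12; wedge = 72.1 − 50.9 = 21.2.
Welfare loss = ½ × 2.12 × 21.2 = $22.472.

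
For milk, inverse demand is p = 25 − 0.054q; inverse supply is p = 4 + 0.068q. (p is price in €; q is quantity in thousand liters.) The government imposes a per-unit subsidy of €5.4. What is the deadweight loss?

€119.51 thousand

Competitive equilibrium: 25 − 0.054q = 4 + 0.068q → q* = 172.1311, p* = 15.7049.
The subsidy lowers effective supply by 5.4: p = 0.068q − 1.4.
New quantity: 25 − 0.054q = 0.068q − 1.4 → q' = 216.3934.
Overproduction Δq = 216.3934 − 172.1311 = 44.2623; wedge = subsidy = 5.4.
Deadweight loss = ½ × 44.2623 × 5.4 = €119.51 thousand.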